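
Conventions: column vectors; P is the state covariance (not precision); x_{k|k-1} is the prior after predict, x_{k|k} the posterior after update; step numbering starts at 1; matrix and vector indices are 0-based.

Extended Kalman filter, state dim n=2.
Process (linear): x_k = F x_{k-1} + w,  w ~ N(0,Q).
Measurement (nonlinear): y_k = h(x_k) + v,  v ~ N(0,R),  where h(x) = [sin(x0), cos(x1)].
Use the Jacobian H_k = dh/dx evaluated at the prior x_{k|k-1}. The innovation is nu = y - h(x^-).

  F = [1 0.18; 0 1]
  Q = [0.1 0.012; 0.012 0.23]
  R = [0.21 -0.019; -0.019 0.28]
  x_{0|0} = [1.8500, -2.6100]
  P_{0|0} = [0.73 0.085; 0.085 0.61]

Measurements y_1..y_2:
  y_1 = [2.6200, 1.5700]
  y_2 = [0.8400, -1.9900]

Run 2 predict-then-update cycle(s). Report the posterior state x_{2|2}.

step 1: x^-=[1.3802, -2.6100]  P^-=[0.8804 0.2068; 0.2068 0.8400]  H_jac=[0.1894 0.0000; 0.0000 0.5069]  S=[0.2416 0.0009; 0.0009 0.4958]  K=[0.6896 0.2102; 0.1591 0.8585]  nu=[1.6381, 2.4320]  x^+=[3.0211, -0.2616]  P^+=[0.7433 0.0903; 0.0903 0.4682]
step 2: x^-=[2.9740, -0.2616]  P^-=[0.8910 0.1866; 0.1866 0.6982]  H_jac=[-0.9860 0.0000; 0.0000 0.2586]  S=[1.0762 -0.0666; -0.0666 0.3267]  K=[-0.8175 -0.0189; -0.1385 0.5245]  nu=[0.6732, -2.9560]  x^+=[2.4795, -1.9051]  P^+=[0.1737 0.0396; 0.0396 0.5781]

x_post = [2.4795, -1.9051]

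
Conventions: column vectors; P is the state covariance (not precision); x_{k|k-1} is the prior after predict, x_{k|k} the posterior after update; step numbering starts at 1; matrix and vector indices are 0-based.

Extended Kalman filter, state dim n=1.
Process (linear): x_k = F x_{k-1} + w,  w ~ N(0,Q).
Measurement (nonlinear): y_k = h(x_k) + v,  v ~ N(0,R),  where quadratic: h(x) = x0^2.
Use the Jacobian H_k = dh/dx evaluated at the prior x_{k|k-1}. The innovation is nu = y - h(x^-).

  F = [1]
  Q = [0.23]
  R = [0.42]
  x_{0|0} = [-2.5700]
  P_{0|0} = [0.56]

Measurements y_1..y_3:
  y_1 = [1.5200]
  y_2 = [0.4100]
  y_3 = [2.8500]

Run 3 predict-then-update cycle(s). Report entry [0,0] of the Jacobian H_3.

H_jac[0,0] = -2.0487

step 1: x^-=[-2.5700]  P^-=[0.7900]  H_jac=[-5.1400]  S=[21.2915]  K=[-0.1907]  nu=[-5.0849]  x^+=[-1.6002]  P^+=[0.0156]
step 2: x^-=[-1.6002]  P^-=[0.2456]  H_jac=[-3.2005]  S=[2.9355]  K=[-0.2677]  nu=[-2.1508]  x^+=[-1.0244]  P^+=[0.0351]
step 3: x^-=[-1.0244]  P^-=[0.2651]  H_jac=[-2.0487]  S=[1.5329]  K=[-0.3544]  nu=[1.8007]  x^+=[-1.6625]  P^+=[0.0726]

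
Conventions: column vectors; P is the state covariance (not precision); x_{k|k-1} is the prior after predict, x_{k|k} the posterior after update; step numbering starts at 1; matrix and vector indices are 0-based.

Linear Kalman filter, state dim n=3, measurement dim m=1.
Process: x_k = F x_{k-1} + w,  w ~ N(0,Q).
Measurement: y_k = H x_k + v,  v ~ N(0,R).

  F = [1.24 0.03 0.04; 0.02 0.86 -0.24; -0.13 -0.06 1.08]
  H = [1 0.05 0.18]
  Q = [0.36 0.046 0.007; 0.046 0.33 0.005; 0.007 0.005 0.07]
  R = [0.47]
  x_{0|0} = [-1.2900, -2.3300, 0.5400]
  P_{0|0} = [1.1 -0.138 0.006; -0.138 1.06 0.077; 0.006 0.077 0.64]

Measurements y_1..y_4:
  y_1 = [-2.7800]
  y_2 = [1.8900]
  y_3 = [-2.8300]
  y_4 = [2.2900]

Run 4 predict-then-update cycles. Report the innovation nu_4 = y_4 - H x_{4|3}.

innov = [4.3747]

step 1: x^-=[-1.6479, -2.1592, 0.8907]  P^-=[2.0439 -0.0524 -0.1235; -0.0524 1.1147 -0.1299; -0.1235 -0.1299 0.8251]  S=[2.4913]  K=[0.8104; -0.0081; 0.0074]  nu=[-1.1845]  x^+=[-2.6078, -2.1496, 0.8819]  P^+=[0.4076 -0.0362 -0.1385; -0.0362 1.1145 -0.1298; -0.1385 -0.1298 0.8249]
step 2: x^-=[-3.2629, -2.1125, 1.4204]  P^-=[0.9724 0.0759 -0.2109; 0.0759 1.2556 -0.3930; -0.2109 -0.3930 1.0983]  S=[1.4057]  K=[0.6674; 0.0484; -0.0234]  nu=[5.0028]  x^+=[0.0762, -1.8706, 1.3035]  P^+=[0.3462 0.0306 -0.1890; 0.0306 1.2523 -0.3914; -0.1890 -0.3914 1.0975]
step 3: x^-=[0.0905, -1.9200, 1.5101]  P^-=[0.8778 0.1544 -0.2699; 0.1544 1.4840 -0.7276; -0.2699 -0.7276 1.4647]  S=[1.3041]  K=[0.6417; 0.0749; -0.0327]  nu=[-3.0963]  x^+=[-1.8965, -2.1518, 1.6112]  P^+=[0.3407 0.0918 -0.2425; 0.0918 1.4767 -0.7244; -0.2425 -0.7244 1.4634]
step 4: x^-=[-2.3518, -2.2752, 2.1157]  P^-=[0.8685 0.2287 -0.3398; 0.2287 1.8111 -1.1578; -0.3398 -1.1578 1.9513]  S=[1.2860]  K=[0.6367; 0.0862; -0.0361]  nu=[4.3747]  x^+=[0.4336, -1.8982, 1.9577]  P^+=[0.3472 0.1581 -0.3102; 0.1581 1.8016 -1.1538; -0.3102 -1.1538 1.9497]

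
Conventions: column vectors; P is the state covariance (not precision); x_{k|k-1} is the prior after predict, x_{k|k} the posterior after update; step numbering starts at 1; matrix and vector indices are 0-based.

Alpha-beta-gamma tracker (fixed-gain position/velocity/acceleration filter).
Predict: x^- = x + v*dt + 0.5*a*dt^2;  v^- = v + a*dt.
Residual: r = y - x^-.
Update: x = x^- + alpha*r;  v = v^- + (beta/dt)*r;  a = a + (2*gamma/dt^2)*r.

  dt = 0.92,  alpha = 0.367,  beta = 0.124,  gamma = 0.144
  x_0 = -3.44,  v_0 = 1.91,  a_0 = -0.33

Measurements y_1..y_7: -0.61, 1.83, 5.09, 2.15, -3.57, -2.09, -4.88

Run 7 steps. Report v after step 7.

v_post = -9.0518

step 1: x_pred=-1.8225  r=1.2125  x^+=-1.3775  v^+=1.7698  a^+=0.0826
step 2: x_pred=0.2857  r=1.5443  x^+=0.8524  v^+=2.0539  a^+=0.6080
step 3: x_pred=2.9994  r=2.0906  x^+=3.7666  v^+=2.8951  a^+=1.3194
step 4: x_pred=6.9885  r=-4.8385  x^+=5.2128  v^+=3.4568  a^+=-0.3270
step 5: x_pred=8.2546  r=-11.8246  x^+=3.9150  v^+=1.5622  a^+=-4.3505
step 6: x_pred=3.5111  r=-5.6011  x^+=1.4555  v^+=-3.1951  a^+=-6.2563
step 7: x_pred=-4.1317  r=-0.7483  x^+=-4.4063  v^+=-9.0518  a^+=-6.5110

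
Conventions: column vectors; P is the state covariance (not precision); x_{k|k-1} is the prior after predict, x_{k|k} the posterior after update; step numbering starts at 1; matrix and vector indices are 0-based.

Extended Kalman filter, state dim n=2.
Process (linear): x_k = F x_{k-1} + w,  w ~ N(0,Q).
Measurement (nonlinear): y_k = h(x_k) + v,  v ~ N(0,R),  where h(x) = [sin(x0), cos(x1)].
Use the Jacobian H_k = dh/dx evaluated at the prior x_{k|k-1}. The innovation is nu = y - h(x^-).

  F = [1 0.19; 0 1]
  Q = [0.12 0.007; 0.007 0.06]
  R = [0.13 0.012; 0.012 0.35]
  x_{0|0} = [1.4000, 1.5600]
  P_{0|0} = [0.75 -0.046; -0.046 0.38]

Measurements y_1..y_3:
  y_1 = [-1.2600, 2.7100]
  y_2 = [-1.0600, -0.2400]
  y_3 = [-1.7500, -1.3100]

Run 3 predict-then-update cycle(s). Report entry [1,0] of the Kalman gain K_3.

step 1: x^-=[1.6964, 1.5600]  P^-=[0.8662 0.0332; 0.0332 0.4400]  H_jac=[-0.1253 0.0000; 0.0000 -0.9999]  S=[0.1436 0.0162; 0.0162 0.7899]  K=[-0.7527 -0.0266; 0.0338 -0.5577]  nu=[-2.2521, 2.6992]  x^+=[3.3197, -0.0213]  P^+=[0.7837 0.0184; 0.0184 0.1948]
step 2: x^-=[3.3157, -0.0213]  P^-=[0.9177 0.0624; 0.0624 0.2548]  H_jac=[-0.9849 0.0000; 0.0000 0.0213]  S=[1.0201 0.0107; 0.0107 0.3501]  K=[-0.8863 0.0309; -0.0604 0.0174]  nu=[-0.8868, -1.2398]  x^+=[4.0634, 0.0107]  P^+=[0.1166 0.0078; 0.0078 0.2510]
step 3: x^-=[4.0654, 0.0107]  P^-=[0.2486 0.0624; 0.0624 0.3110]  H_jac=[-0.6028 0.0000; 0.0000 -0.0107]  S=[0.2203 0.0124; 0.0124 0.3500]  K=[-0.6814 0.0222; -0.1706 -0.0035]  nu=[-0.9521, -2.3099]  x^+=[4.6628, 0.1812]  P^+=[0.1465 0.0369; 0.0369 0.3045]

K[1,0] = -0.1706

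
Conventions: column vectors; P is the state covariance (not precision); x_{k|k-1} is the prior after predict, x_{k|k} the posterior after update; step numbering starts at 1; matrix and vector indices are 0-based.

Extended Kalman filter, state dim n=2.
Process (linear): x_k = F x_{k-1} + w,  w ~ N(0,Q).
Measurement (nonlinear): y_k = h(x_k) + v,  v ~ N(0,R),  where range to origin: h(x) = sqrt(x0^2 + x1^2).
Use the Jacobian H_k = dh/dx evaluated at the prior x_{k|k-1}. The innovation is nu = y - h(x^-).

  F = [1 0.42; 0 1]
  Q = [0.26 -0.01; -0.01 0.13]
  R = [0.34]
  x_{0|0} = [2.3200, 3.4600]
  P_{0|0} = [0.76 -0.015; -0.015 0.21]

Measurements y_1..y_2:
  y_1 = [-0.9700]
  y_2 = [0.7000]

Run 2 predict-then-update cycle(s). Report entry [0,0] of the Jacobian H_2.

H_jac[0,0] = 0.1027

step 1: x^-=[3.7732, 3.4600]  P^-=[1.0444 0.0632; 0.0632 0.3400]  H_jac=[0.7370 0.6759]  S=[1.1256]  K=[0.7218; 0.2455]  nu=[-6.0894]  x^+=[-0.6223, 1.9649]  P^+=[0.4580 -0.1363; -0.1363 0.2721]
step 2: x^-=[0.2030, 1.9649]  P^-=[0.6515 -0.0320; -0.0320 0.4021]  H_jac=[0.1027 0.9947]  S=[0.7382]  K=[0.0476; 0.5374]  nu=[-1.2753]  x^+=[0.1423, 1.2795]  P^+=[0.6498 -0.0509; -0.0509 0.1889]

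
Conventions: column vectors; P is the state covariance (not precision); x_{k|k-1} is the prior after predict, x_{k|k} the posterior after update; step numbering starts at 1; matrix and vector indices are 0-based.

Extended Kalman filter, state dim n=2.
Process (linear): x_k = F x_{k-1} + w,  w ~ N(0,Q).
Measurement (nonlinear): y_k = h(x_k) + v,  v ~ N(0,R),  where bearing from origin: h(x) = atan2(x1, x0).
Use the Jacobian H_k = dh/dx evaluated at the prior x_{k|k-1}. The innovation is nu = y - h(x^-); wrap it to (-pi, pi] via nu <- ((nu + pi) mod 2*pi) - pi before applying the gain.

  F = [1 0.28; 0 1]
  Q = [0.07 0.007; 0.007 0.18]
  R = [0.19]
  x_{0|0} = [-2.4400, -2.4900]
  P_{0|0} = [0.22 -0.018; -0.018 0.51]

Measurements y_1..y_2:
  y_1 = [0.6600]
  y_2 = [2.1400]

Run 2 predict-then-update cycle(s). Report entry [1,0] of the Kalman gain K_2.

K[1,0] = -0.2801

step 1: x^-=[-3.1372, -2.4900]  P^-=[0.3199 0.1318; 0.1318 0.6900]  H_jac=[0.1552 -0.1956]  S=[0.2161]  K=[0.1105; -0.5298]  nu=[3.1307]  x^+=[-2.7912, -4.1485]  P^+=[0.3173 0.1445; 0.1445 0.6294]
step 2: x^-=[-3.9528, -4.1485]  P^-=[0.5175 0.3277; 0.3277 0.8094]  H_jac=[0.1263 -0.1204]  S=[0.2000]  K=[0.1297; -0.2801]  nu=[-1.8111]  x^+=[-4.1877, -3.6412]  P^+=[0.5141 0.3349; 0.3349 0.7937]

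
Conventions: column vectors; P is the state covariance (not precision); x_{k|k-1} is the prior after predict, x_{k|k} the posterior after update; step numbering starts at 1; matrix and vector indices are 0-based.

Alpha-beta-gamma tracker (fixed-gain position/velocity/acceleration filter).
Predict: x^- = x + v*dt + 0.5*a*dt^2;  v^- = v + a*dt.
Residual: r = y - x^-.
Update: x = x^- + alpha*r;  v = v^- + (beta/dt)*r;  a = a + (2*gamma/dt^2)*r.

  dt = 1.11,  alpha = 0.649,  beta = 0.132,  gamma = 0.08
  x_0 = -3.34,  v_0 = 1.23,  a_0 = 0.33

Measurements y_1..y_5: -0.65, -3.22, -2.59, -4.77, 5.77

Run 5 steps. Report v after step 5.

v_post = 0.2641

step 1: x_pred=-1.7714  r=1.1214  x^+=-1.0436  v^+=1.7297  a^+=0.4756
step 2: x_pred=1.1693  r=-4.3893  x^+=-1.6794  v^+=1.7356  a^+=-0.0944
step 3: x_pred=0.1891  r=-2.7791  x^+=-1.6146  v^+=1.3004  a^+=-0.4553
step 4: x_pred=-0.4516  r=-4.3184  x^+=-3.2542  v^+=0.2815  a^+=-1.0160
step 5: x_pred=-3.5677  r=9.3377  x^+=2.4925  v^+=0.2641  a^+=0.1965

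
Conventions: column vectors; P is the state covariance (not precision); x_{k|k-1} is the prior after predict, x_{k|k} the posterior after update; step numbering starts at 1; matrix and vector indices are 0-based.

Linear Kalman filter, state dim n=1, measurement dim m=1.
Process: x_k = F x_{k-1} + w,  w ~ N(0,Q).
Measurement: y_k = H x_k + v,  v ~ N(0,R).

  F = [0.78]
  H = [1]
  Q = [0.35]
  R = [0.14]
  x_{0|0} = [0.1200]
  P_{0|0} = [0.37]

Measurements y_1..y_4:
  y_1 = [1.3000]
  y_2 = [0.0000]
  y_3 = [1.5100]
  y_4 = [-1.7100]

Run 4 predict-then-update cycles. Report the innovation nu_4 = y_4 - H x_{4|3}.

innov = [-2.6221]

step 1: x^-=[0.0936]  P^-=[0.5751]  S=[0.7151]  K=[0.8042]  nu=[1.2064]  x^+=[1.0638]  P^+=[0.1126]
step 2: x^-=[0.8298]  P^-=[0.4185]  S=[0.5585]  K=[0.7493]  nu=[-0.8298]  x^+=[0.2080]  P^+=[0.1049]
step 3: x^-=[0.1622]  P^-=[0.4138]  S=[0.5538]  K=[0.7472]  nu=[1.3478]  x^+=[1.1693]  P^+=[0.1046]
step 4: x^-=[0.9121]  P^-=[0.4136]  S=[0.5536]  K=[0.7471]  nu=[-2.6221]  x^+=[-1.0470]  P^+=[0.1046]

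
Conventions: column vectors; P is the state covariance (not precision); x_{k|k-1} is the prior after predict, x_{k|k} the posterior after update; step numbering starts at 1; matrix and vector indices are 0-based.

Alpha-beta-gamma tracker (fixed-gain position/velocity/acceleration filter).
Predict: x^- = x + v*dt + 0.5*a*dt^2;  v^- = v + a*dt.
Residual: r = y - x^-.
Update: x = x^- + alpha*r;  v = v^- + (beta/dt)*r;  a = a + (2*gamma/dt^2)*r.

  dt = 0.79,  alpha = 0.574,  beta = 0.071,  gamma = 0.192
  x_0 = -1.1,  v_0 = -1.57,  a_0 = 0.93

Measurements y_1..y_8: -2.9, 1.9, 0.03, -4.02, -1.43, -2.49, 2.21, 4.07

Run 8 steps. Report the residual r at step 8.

step 1: x_pred=-2.0501  r=-0.8499  x^+=-2.5379  v^+=-0.9117  a^+=0.4071
step 2: x_pred=-3.1311  r=5.0311  x^+=-0.2433  v^+=-0.1379  a^+=3.5027
step 3: x_pred=0.7408  r=-0.7108  x^+=0.3328  v^+=2.5653  a^+=3.0653
step 4: x_pred=3.3159  r=-7.3359  x^+=-0.8949  v^+=4.3276  a^+=-1.4483
step 5: x_pred=2.0719  r=-3.5019  x^+=0.0618  v^+=2.8687  a^+=-3.6030
step 6: x_pred=1.2038  r=-3.6938  x^+=-0.9165  v^+=-0.3097  a^+=-5.8757
step 7: x_pred=-2.9946  r=5.2046  x^+=-0.0072  v^+=-4.4838  a^+=-2.6734
step 8: x_pred=-4.3836  r=8.4536  x^+=0.4688  v^+=-5.8360  a^+=2.5280

resid = 8.4536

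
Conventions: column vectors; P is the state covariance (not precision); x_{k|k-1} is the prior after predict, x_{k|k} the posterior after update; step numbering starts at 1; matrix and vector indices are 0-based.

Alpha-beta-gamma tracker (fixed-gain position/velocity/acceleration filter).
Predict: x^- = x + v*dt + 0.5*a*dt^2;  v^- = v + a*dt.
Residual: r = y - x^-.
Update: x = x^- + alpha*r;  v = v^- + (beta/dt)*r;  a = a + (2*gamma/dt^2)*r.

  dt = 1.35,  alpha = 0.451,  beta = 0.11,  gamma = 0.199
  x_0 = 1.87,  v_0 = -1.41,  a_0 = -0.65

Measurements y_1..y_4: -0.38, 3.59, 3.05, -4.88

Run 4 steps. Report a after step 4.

step 1: x_pred=-0.6258  r=0.2458  x^+=-0.5150  v^+=-2.2675  a^+=-0.5963
step 2: x_pred=-4.1194  r=7.7094  x^+=-0.6425  v^+=-2.4443  a^+=1.0873
step 3: x_pred=-2.9515  r=6.0015  x^+=-0.2448  v^+=-0.4875  a^+=2.3979
step 4: x_pred=1.2821  r=-6.1621  x^+=-1.4970  v^+=2.2476  a^+=1.0522

a_post = 1.0522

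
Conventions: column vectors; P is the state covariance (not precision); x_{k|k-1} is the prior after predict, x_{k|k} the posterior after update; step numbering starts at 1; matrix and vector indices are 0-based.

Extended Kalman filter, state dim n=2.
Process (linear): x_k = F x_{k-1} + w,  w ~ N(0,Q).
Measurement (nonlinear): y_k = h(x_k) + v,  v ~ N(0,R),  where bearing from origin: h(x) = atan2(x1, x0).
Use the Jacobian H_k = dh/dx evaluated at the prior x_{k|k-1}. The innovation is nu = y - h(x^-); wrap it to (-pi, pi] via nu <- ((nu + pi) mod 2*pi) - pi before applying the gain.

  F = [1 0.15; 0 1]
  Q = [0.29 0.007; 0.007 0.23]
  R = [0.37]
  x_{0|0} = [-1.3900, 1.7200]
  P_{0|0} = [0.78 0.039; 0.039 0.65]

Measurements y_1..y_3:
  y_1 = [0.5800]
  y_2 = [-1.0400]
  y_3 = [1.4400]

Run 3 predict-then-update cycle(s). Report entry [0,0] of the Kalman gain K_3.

step 1: x^-=[-1.1320, 1.7200]  P^-=[1.0963 0.1435; 0.1435 0.8800]  H_jac=[-0.4057 -0.2670]  S=[0.6442]  K=[-0.7498; -0.4551]  nu=[-1.5729]  x^+=[0.0474, 2.4357]  P^+=[0.7341 -0.0763; -0.0763 0.7466]
step 2: x^-=[0.4127, 2.4357]  P^-=[1.0180 0.0427; 0.0427 0.9766]  H_jac=[-0.3991 0.0676]  S=[0.5343]  K=[-0.7550; 0.0917]  nu=[-2.4429]  x^+=[2.2571, 2.2116]  P^+=[0.7135 0.0797; 0.0797 0.9721]
step 3: x^-=[2.5889, 2.2116]  P^-=[1.0492 0.2325; 0.2325 1.2021]  H_jac=[-0.1908 0.2233]  S=[0.4483]  K=[-0.3307; 0.4998]  nu=[0.7330]  x^+=[2.3465, 2.5780]  P^+=[1.0002 0.3066; 0.3066 1.0901]

K[0,0] = -0.3307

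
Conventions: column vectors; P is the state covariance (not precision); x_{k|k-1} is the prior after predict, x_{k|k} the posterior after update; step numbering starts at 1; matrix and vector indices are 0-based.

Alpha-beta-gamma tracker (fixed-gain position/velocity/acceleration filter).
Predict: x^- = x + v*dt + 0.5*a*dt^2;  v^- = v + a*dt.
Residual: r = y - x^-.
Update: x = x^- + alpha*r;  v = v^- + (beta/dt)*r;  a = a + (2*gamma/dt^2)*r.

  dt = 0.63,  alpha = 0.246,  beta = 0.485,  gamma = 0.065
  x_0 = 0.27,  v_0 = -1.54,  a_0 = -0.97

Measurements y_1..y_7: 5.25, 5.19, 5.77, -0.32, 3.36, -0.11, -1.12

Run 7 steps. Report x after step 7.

step 1: x_pred=-0.8927  r=6.1427  x^+=0.6184  v^+=2.5778  a^+=1.0420
step 2: x_pred=2.4492  r=2.7408  x^+=3.1234  v^+=5.3442  a^+=1.9397
step 3: x_pred=6.8752  r=-1.1052  x^+=6.6033  v^+=5.7154  a^+=1.5777
step 4: x_pred=10.5171  r=-10.8371  x^+=7.8512  v^+=-1.6335  a^+=-1.9719
step 5: x_pred=6.4307  r=-3.0707  x^+=5.6753  v^+=-5.2398  a^+=-2.9777
step 6: x_pred=1.7833  r=-1.8933  x^+=1.3176  v^+=-8.5733  a^+=-3.5978
step 7: x_pred=-4.7976  r=3.6776  x^+=-3.8929  v^+=-8.0088  a^+=-2.3933

x_post = -3.8929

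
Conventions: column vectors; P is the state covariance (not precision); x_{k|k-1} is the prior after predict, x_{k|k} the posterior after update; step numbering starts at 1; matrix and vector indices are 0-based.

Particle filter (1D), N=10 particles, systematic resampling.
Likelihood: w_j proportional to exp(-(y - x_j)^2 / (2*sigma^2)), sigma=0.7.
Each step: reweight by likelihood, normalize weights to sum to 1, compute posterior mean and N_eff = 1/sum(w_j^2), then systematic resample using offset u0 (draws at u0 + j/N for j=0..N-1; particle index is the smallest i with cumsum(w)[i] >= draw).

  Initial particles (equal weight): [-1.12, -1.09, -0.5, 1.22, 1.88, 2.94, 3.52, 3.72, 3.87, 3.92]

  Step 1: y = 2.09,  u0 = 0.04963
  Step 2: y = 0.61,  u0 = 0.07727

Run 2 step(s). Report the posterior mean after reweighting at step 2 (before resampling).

post_mean = 1.4978

step 1: w=[0.0000, 0.0000, 0.0005, 0.2138, 0.4425, 0.2215, 0.0574, 0.0308, 0.0183, 0.0152]  mean=2.1905  Neff=3.3851  idx=[3, 3, 4, 4, 4, 4, 4, 5, 5, 7]
step 2: w=[0.2923, 0.2923, 0.0824, 0.0824, 0.0824, 0.0824, 0.0824, 0.0017, 0.0017, 0.0000]  mean=1.4978  Neff=4.8820  idx=[0, 0, 0, 1, 1, 1, 3, 4, 5, 6]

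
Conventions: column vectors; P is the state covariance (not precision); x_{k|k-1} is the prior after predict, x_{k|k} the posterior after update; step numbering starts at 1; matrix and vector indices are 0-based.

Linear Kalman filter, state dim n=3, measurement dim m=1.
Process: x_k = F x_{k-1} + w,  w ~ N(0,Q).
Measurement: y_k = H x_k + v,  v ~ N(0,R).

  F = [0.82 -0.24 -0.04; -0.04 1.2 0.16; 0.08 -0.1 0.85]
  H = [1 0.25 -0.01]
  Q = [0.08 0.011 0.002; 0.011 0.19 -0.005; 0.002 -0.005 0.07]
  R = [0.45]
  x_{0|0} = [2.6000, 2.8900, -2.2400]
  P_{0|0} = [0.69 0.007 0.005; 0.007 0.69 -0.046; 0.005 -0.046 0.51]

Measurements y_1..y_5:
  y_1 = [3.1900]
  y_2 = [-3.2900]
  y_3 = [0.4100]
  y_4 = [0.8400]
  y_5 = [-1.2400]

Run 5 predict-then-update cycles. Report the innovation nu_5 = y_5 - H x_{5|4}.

innov = [-0.6690]

step 1: x^-=[1.5280, 3.0056, -1.9850]  P^-=[0.5805 -0.2020 0.0584; -0.2020 1.1794 -0.0662; 0.0584 -0.0662 0.4582]  S=[1.0025]  K=[0.5282; 0.0933; 0.0372]  nu=[0.8908]  x^+=[1.9985, 3.0887, -1.9519]  P^+=[0.3009 -0.2514 0.0387; -0.2514 1.1706 -0.0697; 0.0387 -0.0697 0.4568]
step 2: x^-=[0.9755, 3.3142, -1.8081]  P^-=[0.4456 -0.5776 0.1006; -0.5776 1.8848 -0.1803; 0.1006 -0.1803 0.4348]  S=[0.7235]  K=[0.4149; -0.1445; 0.0707]  nu=[-5.1122]  x^+=[-1.1454, 4.0530, -2.1695]  P^+=[0.3210 -0.5342 0.0793; -0.5342 1.8697 -0.1729; 0.0793 -0.1729 0.4312]
step 3: x^-=[-1.8251, 4.5623, -2.3410]  P^-=[0.6060 -1.0460 0.1970; -1.0460 2.8777 -0.4004; 0.1970 -0.4004 0.4510]  S=[0.7109]  K=[0.4818; -0.4538; 0.1299]  nu=[1.0712]  x^+=[-1.3091, 4.0762, -2.2019]  P^+=[0.4410 -0.8906 0.1525; -0.8906 2.7314 -0.3585; 0.1525 -0.3585 0.4390]
step 4: x^-=[-1.9637, 4.5915, -2.3839]  P^-=[0.8682 -1.6266 0.3492; -1.6266 4.0810 -0.7267; 0.3492 -0.7267 0.5133]  S=[0.7567]  K=[0.6054; -0.7918; 0.2146]  nu=[1.6319]  x^+=[-0.9757, 3.2994, -2.0338]  P^+=[0.5909 -1.2639 0.2509; -1.2639 3.6066 -0.5982; 0.2509 -0.5982 0.4784]
step 5: x^-=[-1.5106, 3.6729, -2.1367]  P^-=[1.1554 -2.2210 0.5327; -2.2210 5.2852 -1.1069; 0.5327 -1.1069 0.6115]  S=[0.8201]  K=[0.7252; -1.0835; 0.3046]  nu=[-0.6690]  x^+=[-1.9958, 4.3978, -2.3405]  P^+=[0.7240 -1.5765 0.3515; -1.5765 4.3223 -0.8362; 0.3515 -0.8362 0.5354]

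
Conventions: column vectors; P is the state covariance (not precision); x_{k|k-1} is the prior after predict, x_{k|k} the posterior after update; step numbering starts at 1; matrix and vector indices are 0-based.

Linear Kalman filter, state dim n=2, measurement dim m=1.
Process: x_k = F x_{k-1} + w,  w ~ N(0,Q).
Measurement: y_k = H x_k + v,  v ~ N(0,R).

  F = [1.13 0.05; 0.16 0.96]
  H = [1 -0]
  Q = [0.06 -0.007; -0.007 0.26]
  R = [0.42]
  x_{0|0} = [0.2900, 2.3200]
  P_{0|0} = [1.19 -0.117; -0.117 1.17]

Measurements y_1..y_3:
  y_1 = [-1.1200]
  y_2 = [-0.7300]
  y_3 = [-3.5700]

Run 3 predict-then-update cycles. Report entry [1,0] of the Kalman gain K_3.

step 1: x^-=[0.4437, 2.2736]  P^-=[1.5692 0.1365; 0.1365 1.3328]  S=[1.9892]  K=[0.7889; 0.0686]  nu=[-1.5637]  x^+=[-0.7898, 2.1663]  P^+=[0.3313 0.0288; 0.0288 1.3234]
step 2: x^-=[-0.7842, 1.9533]  P^-=[0.4896 0.1479; 0.1479 1.4970]  S=[0.9096]  K=[0.5383; 0.1626]  nu=[0.0542]  x^+=[-0.7550, 1.9621]  P^+=[0.2261 0.0683; 0.0683 1.4730]
step 3: x^-=[-0.7551, 1.7628]  P^-=[0.3601 0.1792; 0.1792 1.6442]  S=[0.7801]  K=[0.4616; 0.2297]  nu=[-2.8149]  x^+=[-2.0544, 1.1161]  P^+=[0.1939 0.0965; 0.0965 1.6031]

K[1,0] = 0.2297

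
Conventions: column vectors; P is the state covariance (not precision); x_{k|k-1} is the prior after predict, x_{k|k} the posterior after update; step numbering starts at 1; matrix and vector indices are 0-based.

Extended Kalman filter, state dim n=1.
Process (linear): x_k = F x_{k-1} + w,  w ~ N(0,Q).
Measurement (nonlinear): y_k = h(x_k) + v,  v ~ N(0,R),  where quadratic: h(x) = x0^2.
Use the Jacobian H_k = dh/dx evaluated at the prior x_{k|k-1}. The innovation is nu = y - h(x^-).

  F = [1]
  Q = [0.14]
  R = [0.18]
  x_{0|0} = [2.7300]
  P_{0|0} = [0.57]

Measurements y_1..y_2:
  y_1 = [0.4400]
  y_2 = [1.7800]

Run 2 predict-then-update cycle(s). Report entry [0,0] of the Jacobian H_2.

H_jac[0,0] = 2.9128

step 1: x^-=[2.7300]  P^-=[0.7100]  H_jac=[5.4600]  S=[21.3462]  K=[0.1816]  nu=[-7.0129]  x^+=[1.4564]  P^+=[0.0060]
step 2: x^-=[1.4564]  P^-=[0.1460]  H_jac=[2.9128]  S=[1.4186]  K=[0.2997]  nu=[-0.3411]  x^+=[1.3542]  P^+=[0.0185]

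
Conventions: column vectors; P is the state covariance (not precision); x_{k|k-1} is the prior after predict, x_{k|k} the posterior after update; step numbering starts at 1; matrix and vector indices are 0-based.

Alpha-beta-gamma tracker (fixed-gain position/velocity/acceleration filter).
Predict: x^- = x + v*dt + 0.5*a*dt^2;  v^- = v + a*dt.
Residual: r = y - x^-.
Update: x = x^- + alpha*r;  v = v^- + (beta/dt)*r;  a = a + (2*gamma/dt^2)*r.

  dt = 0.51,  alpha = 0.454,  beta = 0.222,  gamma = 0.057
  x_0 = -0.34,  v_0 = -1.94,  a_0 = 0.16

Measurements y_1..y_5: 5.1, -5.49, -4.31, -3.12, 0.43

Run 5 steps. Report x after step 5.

x_post = -2.7055

step 1: x_pred=-1.3086  r=6.4086  x^+=1.6009  v^+=0.9312  a^+=2.9688
step 2: x_pred=2.4619  r=-7.9519  x^+=-1.1482  v^+=-1.0161  a^+=-0.5164
step 3: x_pred=-1.7336  r=-2.5764  x^+=-2.9033  v^+=-2.4010  a^+=-1.6456
step 4: x_pred=-4.3418  r=1.2218  x^+=-3.7871  v^+=-2.7084  a^+=-1.1101
step 5: x_pred=-5.3128  r=5.7428  x^+=-2.7055  v^+=-0.7748  a^+=1.4069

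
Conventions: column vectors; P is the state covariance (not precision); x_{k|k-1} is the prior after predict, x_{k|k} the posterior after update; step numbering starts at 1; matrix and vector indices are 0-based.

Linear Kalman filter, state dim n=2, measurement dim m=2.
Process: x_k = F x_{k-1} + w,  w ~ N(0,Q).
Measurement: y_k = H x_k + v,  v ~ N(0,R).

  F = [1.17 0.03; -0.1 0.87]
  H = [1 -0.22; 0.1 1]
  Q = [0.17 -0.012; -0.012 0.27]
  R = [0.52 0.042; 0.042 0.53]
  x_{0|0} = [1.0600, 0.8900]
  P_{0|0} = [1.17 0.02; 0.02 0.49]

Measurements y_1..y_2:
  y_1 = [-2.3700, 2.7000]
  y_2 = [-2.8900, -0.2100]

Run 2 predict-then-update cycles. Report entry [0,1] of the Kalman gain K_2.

step 1: x^-=[1.2669, 0.6683]  P^-=[1.7735 -0.1158; -0.1158 0.6491]  S=[2.3758 -0.0367; -0.0367 1.1737]  K=[0.7584 0.0762; -0.1005 0.5400]  nu=[-3.4899, 1.9050]  x^+=[-1.2346, 2.0478]  P^+=[0.4045 0.0318; 0.0318 0.2788]
step 2: x^-=[-1.3830, 1.9051]  P^-=[0.7262 -0.0198; -0.0198 0.4796]  S=[1.2782 -0.0103; -0.0103 1.0129]  K=[0.5721 0.0579; -0.0943 0.4706]  nu=[-1.0878, -1.9768]  x^+=[-2.1199, 1.0774]  P^+=[0.3052 0.0242; 0.0242 0.2430]

K[0,1] = 0.0579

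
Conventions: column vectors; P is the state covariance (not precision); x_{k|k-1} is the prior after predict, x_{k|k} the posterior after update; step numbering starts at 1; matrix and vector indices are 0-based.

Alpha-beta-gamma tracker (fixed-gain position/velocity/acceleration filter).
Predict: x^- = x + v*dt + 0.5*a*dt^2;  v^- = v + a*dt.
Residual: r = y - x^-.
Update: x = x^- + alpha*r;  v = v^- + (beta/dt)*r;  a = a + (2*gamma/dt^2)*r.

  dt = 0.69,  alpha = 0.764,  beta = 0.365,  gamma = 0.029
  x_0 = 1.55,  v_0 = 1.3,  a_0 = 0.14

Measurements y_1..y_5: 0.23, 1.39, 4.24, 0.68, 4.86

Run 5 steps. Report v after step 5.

step 1: x_pred=2.4803  r=-2.2503  x^+=0.7611  v^+=0.2062  a^+=-0.1341
step 2: x_pred=0.8714  r=0.5186  x^+=1.2676  v^+=0.3880  a^+=-0.0710
step 3: x_pred=1.5184  r=2.7216  x^+=3.5977  v^+=1.7787  a^+=0.2606
step 4: x_pred=4.8870  r=-4.2070  x^+=1.6729  v^+=-0.2670  a^+=-0.2519
step 5: x_pred=1.4287  r=3.4313  x^+=4.0502  v^+=1.3743  a^+=0.1661

v_post = 1.3743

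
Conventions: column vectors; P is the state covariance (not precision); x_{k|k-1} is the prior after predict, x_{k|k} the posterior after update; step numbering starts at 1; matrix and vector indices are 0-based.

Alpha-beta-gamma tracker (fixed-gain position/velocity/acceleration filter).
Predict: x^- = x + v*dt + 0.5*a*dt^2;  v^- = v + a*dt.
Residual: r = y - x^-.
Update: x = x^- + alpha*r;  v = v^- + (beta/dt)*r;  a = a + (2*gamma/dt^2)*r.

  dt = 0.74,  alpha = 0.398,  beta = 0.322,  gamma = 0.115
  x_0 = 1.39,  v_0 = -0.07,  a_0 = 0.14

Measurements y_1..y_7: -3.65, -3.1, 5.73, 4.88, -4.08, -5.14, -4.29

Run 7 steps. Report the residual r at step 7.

resid = -4.5545

step 1: x_pred=1.3765  r=-5.0265  x^+=-0.6240  v^+=-2.1536  a^+=-1.9712
step 2: x_pred=-2.7574  r=-0.3426  x^+=-2.8938  v^+=-3.7614  a^+=-2.1151
step 3: x_pred=-6.2563  r=11.9863  x^+=-1.4858  v^+=-0.1109  a^+=2.9193
step 4: x_pred=-0.7685  r=5.6485  x^+=1.4796  v^+=4.5073  a^+=5.2918
step 5: x_pred=6.2639  r=-10.3439  x^+=2.1470  v^+=3.9222  a^+=0.9472
step 6: x_pred=5.3088  r=-10.4488  x^+=1.1502  v^+=0.0765  a^+=-3.4414
step 7: x_pred=0.2645  r=-4.5545  x^+=-1.5482  v^+=-4.4520  a^+=-5.3544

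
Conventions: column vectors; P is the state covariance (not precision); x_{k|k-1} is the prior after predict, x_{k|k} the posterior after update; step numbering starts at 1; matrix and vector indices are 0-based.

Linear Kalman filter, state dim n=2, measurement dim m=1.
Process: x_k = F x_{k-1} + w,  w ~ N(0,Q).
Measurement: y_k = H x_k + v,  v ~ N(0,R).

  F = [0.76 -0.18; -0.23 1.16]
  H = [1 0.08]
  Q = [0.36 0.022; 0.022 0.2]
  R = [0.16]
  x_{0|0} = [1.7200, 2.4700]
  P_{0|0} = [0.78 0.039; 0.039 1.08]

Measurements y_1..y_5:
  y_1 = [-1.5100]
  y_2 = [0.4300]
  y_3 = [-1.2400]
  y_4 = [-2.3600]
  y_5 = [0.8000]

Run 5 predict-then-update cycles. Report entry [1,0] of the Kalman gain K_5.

step 1: x^-=[0.8626, 2.4696]  P^-=[0.8348 -0.3039; -0.3039 1.6737]  S=[0.9569]  K=[0.8470; -0.1776]  nu=[-2.5702]  x^+=[-1.3144, 2.9261]  P^+=[0.1483 -0.1599; -0.1599 1.6435]
step 2: x^-=[-1.5256, 3.6965]  P^-=[0.5427 -0.4947; -0.4947 2.5047]  S=[0.6395]  K=[0.7866; -0.4602]  nu=[1.6599]  x^+=[-0.2199, 2.9327]  P^+=[0.1469 -0.2632; -0.2632 2.3693]
step 3: x^-=[-0.6950, 3.4525]  P^-=[0.5936 -0.7413; -0.7413 3.5363]  S=[0.6577]  K=[0.8125; -0.6970]  nu=[-0.8212]  x^+=[-1.3622, 4.0249]  P^+=[0.1595 -0.3689; -0.3689 3.2168]
step 4: x^-=[-1.7598, 4.9822]  P^-=[0.6573 -1.0180; -1.0180 4.7337]  S=[0.6847]  K=[0.8410; -0.9337]  nu=[-0.9988]  x^+=[-2.5998, 5.9148]  P^+=[0.1730 -0.4803; -0.4803 4.1368]
step 5: x^-=[-3.0405, 7.4591]  P^-=[0.7254 -1.3154; -1.3154 6.0320]  S=[0.7135]  K=[0.8691; -1.1672]  nu=[3.2438]  x^+=[-0.2212, 3.6731]  P^+=[0.1864 -0.5915; -0.5915 5.0599]

K[1,0] = -1.1672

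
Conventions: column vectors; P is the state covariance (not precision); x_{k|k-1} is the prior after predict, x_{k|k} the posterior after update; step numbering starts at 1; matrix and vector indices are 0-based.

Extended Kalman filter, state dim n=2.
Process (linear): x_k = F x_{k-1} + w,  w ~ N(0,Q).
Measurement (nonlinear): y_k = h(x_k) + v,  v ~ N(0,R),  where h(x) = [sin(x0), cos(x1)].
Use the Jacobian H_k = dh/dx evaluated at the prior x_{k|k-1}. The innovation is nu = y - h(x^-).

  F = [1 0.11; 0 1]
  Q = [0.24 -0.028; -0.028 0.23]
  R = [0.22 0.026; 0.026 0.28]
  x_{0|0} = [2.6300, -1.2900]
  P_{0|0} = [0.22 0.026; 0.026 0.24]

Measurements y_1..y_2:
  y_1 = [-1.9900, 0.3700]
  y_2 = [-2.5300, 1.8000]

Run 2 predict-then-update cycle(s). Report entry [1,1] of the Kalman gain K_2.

K[1,1] = 0.6074

step 1: x^-=[2.4881, -1.2900]  P^-=[0.4686 0.0244; 0.0244 0.4700]  H_jac=[-0.7940 0.0000; 0.0000 0.9608]  S=[0.5154 0.0074; 0.0074 0.7139]  K=[-0.7225 0.0403; -0.0467 0.6330]  nu=[-2.5980, 0.0929]  x^+=[4.3688, -1.1100]  P^+=[0.1989 -0.0078; -0.0078 0.1832]
step 2: x^-=[4.2467, -1.1100]  P^-=[0.4394 -0.0156; -0.0156 0.4132]  H_jac=[-0.4490 0.0000; 0.0000 0.8957]  S=[0.3086 0.0323; 0.0323 0.6115]  K=[-0.6405 0.0109; -0.0408 0.6074]  nu=[-1.6365, 1.3553]  x^+=[5.3096, -0.2200]  P^+=[0.3132 -0.0152; -0.0152 0.1887]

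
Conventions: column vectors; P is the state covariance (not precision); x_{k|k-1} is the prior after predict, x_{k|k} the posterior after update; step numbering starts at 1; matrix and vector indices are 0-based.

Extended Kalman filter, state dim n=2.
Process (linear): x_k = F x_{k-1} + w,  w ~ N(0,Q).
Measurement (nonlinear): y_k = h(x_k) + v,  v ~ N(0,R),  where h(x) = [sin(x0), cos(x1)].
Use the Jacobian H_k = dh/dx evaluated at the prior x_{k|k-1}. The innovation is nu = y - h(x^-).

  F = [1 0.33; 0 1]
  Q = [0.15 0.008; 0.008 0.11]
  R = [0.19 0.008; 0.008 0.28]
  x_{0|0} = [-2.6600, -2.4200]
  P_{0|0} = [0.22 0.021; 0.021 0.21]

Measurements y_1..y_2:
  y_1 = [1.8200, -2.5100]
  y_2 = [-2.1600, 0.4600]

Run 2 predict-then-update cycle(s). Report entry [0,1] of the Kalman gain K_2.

K[0,1] = -0.0595

step 1: x^-=[-3.4586, -2.4200]  P^-=[0.4067 0.0983; 0.0983 0.3200]  H_jac=[-0.9502 0.0000; 0.0000 0.6606]  S=[0.5572 -0.0537; -0.0537 0.4196]  K=[-0.6871 0.0668; -0.1206 0.4883]  nu=[1.5083, -1.7592]  x^+=[-4.6125, -3.4609]  P^+=[0.1368 0.0200; 0.0200 0.2055]
step 2: x^-=[-5.7546, -3.4609]  P^-=[0.3224 0.0958; 0.0958 0.3155]  H_jac=[0.8635 0.0000; 0.0000 -0.3139]  S=[0.4304 -0.0180; -0.0180 0.3111]  K=[0.6444 -0.0595; 0.1794 -0.3080]  nu=[-2.6643, 1.4095]  x^+=[-7.5552, -4.3729]  P^+=[0.1412 0.0366; 0.0366 0.2702]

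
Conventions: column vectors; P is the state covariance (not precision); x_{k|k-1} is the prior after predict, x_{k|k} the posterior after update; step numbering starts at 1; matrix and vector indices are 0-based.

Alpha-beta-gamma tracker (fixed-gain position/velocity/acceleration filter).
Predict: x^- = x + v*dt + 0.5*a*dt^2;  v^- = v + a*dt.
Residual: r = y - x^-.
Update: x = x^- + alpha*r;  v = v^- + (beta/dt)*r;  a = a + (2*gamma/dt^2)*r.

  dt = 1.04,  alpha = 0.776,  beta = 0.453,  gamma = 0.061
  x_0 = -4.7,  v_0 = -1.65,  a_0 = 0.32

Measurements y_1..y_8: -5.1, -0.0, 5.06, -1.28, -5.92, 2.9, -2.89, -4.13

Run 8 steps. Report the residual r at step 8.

step 1: x_pred=-6.2429  r=1.1429  x^+=-5.3560  v^+=-0.8194  a^+=0.4489
step 2: x_pred=-5.9654  r=5.9654  x^+=-1.3362  v^+=2.2459  a^+=1.1218
step 3: x_pred=1.6062  r=3.4538  x^+=4.2863  v^+=4.9170  a^+=1.5114
step 4: x_pred=10.2173  r=-11.4973  x^+=1.2954  v^+=1.4808  a^+=0.2145
step 5: x_pred=2.9515  r=-8.8715  x^+=-3.9328  v^+=-2.1603  a^+=-0.7861
step 6: x_pred=-6.6046  r=9.5046  x^+=0.7710  v^+=1.1621  a^+=0.2859
step 7: x_pred=2.1342  r=-5.0242  x^+=-1.7646  v^+=-0.7289  a^+=-0.2808
step 8: x_pred=-2.6745  r=-1.4555  x^+=-3.8040  v^+=-1.6549  a^+=-0.4449

resid = -1.4555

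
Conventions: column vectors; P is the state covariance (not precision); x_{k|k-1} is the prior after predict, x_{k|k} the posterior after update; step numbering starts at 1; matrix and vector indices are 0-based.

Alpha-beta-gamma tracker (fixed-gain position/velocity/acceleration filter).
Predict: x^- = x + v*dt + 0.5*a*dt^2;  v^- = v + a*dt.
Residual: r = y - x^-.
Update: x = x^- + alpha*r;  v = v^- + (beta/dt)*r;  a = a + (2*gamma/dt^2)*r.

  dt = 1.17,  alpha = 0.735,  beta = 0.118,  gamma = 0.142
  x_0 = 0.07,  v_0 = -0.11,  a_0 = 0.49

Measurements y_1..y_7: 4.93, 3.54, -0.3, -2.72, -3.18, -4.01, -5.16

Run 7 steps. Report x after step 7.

x_post = -6.7808

step 1: x_pred=0.2767  r=4.6533  x^+=3.6969  v^+=0.9326  a^+=1.4554
step 2: x_pred=5.7842  r=-2.2442  x^+=4.1347  v^+=2.4091  a^+=0.9898
step 3: x_pred=7.6308  r=-7.9308  x^+=1.8017  v^+=2.7673  a^+=-0.6556
step 4: x_pred=4.5907  r=-7.3107  x^+=-0.7827  v^+=1.2630  a^+=-2.1723
step 5: x_pred=-0.7918  r=-2.3882  x^+=-2.5471  v^+=-1.5194  a^+=-2.6678
step 6: x_pred=-6.1508  r=2.1408  x^+=-4.5773  v^+=-4.4248  a^+=-2.2236
step 7: x_pred=-11.2763  r=6.1163  x^+=-6.7808  v^+=-6.4096  a^+=-0.9547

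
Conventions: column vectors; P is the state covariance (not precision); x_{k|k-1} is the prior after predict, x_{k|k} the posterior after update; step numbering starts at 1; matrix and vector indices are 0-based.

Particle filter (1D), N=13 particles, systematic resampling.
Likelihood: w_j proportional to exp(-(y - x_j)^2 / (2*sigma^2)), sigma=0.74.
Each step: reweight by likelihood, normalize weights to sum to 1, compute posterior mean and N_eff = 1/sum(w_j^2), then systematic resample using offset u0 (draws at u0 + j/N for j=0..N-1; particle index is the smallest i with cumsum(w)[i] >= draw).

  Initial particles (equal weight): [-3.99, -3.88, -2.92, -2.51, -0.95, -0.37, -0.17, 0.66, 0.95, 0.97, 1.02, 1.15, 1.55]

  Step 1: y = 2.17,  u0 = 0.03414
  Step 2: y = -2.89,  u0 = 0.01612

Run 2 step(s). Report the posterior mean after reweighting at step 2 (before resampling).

post_mean = 0.8005

step 1: w=[0.0000, 0.0000, 0.0000, 0.0000, 0.0001, 0.0013, 0.0033, 0.0608, 0.1254, 0.1310, 0.1459, 0.1887, 0.3435]  mean=1.1834  Neff=4.7286  idx=[7, 8, 8, 9, 10, 10, 11, 11, 11, 12, 12, 12, 12]
step 2: w=[0.5938, 0.0839, 0.0839, 0.0729, 0.0511, 0.0511, 0.0199, 0.0199, 0.0199, 0.0009, 0.0009, 0.0009, 0.0009]  mean=0.8005  Neff=2.6430  idx=[0, 0, 0, 0, 0, 0, 0, 0, 1, 2, 3, 4, 6]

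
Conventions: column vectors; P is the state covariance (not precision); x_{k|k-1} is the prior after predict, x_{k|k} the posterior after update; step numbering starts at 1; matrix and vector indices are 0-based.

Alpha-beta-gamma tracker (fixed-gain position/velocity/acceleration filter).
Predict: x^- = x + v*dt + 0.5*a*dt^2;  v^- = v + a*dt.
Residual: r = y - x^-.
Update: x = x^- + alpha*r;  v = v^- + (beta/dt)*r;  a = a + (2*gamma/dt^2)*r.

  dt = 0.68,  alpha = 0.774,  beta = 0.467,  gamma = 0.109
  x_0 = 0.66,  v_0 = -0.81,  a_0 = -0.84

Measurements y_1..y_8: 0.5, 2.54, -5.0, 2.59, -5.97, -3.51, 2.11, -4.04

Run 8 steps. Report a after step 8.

a_post = 0.1103

step 1: x_pred=-0.0850  r=0.5850  x^+=0.3678  v^+=-0.9794  a^+=-0.5642
step 2: x_pred=-0.4287  r=2.9687  x^+=1.8691  v^+=0.6757  a^+=0.8354
step 3: x_pred=2.5217  r=-7.5217  x^+=-3.3001  v^+=-3.9219  a^+=-2.7107
step 4: x_pred=-6.5937  r=9.1837  x^+=0.5145  v^+=0.5419  a^+=1.6190
step 5: x_pred=1.2573  r=-7.2273  x^+=-4.3366  v^+=-3.3207  a^+=-1.7884
step 6: x_pred=-7.0082  r=3.4982  x^+=-4.3006  v^+=-2.1343  a^+=-0.1391
step 7: x_pred=-5.7841  r=7.8941  x^+=0.3259  v^+=3.1924  a^+=3.5826
step 8: x_pred=3.3251  r=-7.3651  x^+=-2.3755  v^+=0.5705  a^+=0.1103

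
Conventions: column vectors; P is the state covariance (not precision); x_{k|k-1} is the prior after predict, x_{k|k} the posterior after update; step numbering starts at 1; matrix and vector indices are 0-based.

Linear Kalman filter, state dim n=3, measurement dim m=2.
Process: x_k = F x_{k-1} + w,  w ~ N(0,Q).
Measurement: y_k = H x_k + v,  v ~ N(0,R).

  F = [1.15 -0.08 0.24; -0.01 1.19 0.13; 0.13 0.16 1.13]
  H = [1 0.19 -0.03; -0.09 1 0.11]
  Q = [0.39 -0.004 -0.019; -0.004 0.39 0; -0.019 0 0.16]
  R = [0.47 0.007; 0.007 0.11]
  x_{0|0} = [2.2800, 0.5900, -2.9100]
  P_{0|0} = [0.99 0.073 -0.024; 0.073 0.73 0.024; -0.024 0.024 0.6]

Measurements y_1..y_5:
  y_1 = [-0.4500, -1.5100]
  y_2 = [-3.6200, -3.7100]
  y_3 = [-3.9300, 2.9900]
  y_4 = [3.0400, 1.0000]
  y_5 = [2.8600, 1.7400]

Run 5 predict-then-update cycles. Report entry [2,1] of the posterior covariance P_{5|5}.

P_post[2,1] = -0.1344

step 1: x^-=[1.8764, 0.3010, -2.8975]  P^-=[1.7109 0.0369 0.2619; 0.0369 1.4397 0.2697; 0.2619 0.2697 0.9662]  S=[2.2290 0.1867; 0.1867 1.6228]  K=[0.7793 -0.1441; 0.0606 0.8965; 0.1103 0.2044]  nu=[-2.4705, -1.3234]  x^+=[0.1419, -1.0350, -3.4407]  P^+=[0.3656 0.0125 0.0912; 0.0125 0.1071 -0.0634; 0.0912 -0.0634 0.8628]
step 2: x^-=[-0.5798, -1.6803, -4.0351]  P^-=[0.9744 0.0216 0.3952; 0.0216 0.5362 0.0625; 0.3952 0.0625 1.2751]  S=[1.4487 0.0821; 0.0821 0.6715]  K=[0.6738 -0.1162; 0.0385 0.8011; 0.2421 0.2193]  nu=[-2.8420, -1.6380]  x^+=[-2.3046, -3.1019, -5.0824]  P^+=[0.3204 0.0025 0.1661; 0.0025 0.0980 -0.0856; 0.1661 -0.0856 1.1491]
step 3: x^-=[-3.6219, -4.3289, -6.5391]  P^-=[0.9750 0.0231 0.5652; 0.0231 0.5213 0.0714; 0.5652 0.0714 1.6531]  S=[1.4394 0.0986; 0.0986 0.6596]  K=[0.6758 -0.1048; 0.0289 0.7948; 0.3502 0.2545]  nu=[0.3182, 7.7122]  x^+=[-4.2149, 1.8100, -4.4646]  P^+=[0.3243 -0.0028 0.2288; -0.0028 0.0989 -0.1048; 0.2288 -0.1048 1.4163]
step 4: x^-=[-6.0634, 1.6156, -5.3033]  P^-=[1.0319 0.0281 0.7217; 0.0281 0.5211 0.0843; 0.7217 0.0843 2.0057]  S=[1.4889 0.1147; 0.1147 0.6629]  K=[0.6896 -0.0973; 0.0226 0.7923; 0.4329 0.2871]  nu=[8.6373, -0.5780]  x^+=[-0.0510, 1.3531, -1.7298]  P^+=[0.3330 -0.0065 0.2778; -0.0065 0.1001 -0.1212; 0.2778 -0.1212 1.6435]
step 5: x^-=[-0.5820, 1.3859, -1.7448]  P^-=[1.0849 0.0326 0.8501; 0.0326 0.5214 0.0952; 0.8501 0.0952 2.3043]  S=[1.5361 0.1278; 0.1278 0.6664]  K=[0.7013 -0.0918; 0.0181 0.7904; 0.4941 0.3136]  nu=[3.1264, 0.4937]  x^+=[1.5653, 1.8326, -0.0452]  P^+=[0.3402 -0.0092 0.3147; -0.0092 0.1010 -0.1344; 0.3147 -0.1344 1.8242]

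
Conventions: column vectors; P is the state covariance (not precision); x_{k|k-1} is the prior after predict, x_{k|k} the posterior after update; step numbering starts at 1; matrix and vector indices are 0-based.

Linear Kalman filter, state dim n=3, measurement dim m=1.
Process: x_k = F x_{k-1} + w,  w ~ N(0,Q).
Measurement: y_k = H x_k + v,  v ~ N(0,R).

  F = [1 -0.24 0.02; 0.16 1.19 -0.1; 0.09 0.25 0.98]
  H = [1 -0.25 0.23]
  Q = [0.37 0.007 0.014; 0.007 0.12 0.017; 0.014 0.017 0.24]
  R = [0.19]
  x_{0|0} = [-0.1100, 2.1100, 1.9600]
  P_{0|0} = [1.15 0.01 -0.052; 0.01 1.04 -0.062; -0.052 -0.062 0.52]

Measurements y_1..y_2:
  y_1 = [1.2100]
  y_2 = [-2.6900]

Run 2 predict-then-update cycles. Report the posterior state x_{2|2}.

x_post = [-1.6741, 4.0047, 3.2240]

step 1: x^-=[-0.5772, 2.2973, 2.4384]  P^-=[1.5738 -0.0935 0.0308; -0.0935 1.6476 0.2150; 0.0308 0.2150 0.7746]  S=[1.9440]  K=[0.8253; -0.2345; 0.0798]  nu=[1.8007]  x^+=[0.9088, 1.8750, 2.5822]  P^+=[0.2499 0.2828 -0.0973; 0.2828 1.5407 0.2514; -0.0973 0.2514 0.7622]
step 2: x^-=[0.5105, 2.1184, 3.0811]  P^-=[0.5669 -0.0475 -0.1298; -0.0475 2.3667 0.7184; -0.1298 0.7184 1.1891]  S=[0.8491]  K=[0.6464; -0.5581; -0.0423]  nu=[-3.3795]  x^+=[-1.6741, 4.0047, 3.2240]  P^+=[0.2121 0.2589 -0.1066; 0.2589 2.1022 0.6984; -0.1066 0.6984 1.1876]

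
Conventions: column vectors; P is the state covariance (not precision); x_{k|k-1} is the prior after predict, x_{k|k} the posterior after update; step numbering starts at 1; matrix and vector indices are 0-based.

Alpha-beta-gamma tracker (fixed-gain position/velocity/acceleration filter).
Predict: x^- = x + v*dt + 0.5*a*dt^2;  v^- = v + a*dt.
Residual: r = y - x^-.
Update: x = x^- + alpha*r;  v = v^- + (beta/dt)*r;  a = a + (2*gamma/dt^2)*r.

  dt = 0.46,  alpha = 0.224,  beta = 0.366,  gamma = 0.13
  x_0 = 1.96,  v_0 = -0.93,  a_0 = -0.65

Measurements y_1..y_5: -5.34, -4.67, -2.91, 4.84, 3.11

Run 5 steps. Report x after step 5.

x_post = -3.1050

step 1: x_pred=1.4634  r=-6.8034  x^+=-0.0605  v^+=-6.6422  a^+=-9.0096
step 2: x_pred=-4.0691  r=-0.6009  x^+=-4.2037  v^+=-11.2646  a^+=-9.7479
step 3: x_pred=-10.4168  r=7.5068  x^+=-8.7353  v^+=-9.7759  a^+=-0.5240
step 4: x_pred=-13.2876  r=18.1276  x^+=-9.2270  v^+=4.4064  a^+=21.7500
step 5: x_pred=-4.8990  r=8.0090  x^+=-3.1050  v^+=20.7837  a^+=31.5909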